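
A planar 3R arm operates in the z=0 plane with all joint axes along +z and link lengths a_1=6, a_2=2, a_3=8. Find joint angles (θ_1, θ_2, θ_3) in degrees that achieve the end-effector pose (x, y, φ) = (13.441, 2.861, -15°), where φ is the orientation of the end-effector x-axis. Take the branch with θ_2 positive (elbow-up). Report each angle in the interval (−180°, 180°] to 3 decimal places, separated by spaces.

wrist centre = target − a_3·(cos φ, sin φ) = (5.7136, 4.9316)
cos θ_2 = (56.9654−6²−2²)/(2·6·2) = 0.7069; θ_2 = 45.0176° (elbow-up)
β = atan2(4.9316,5.7136) = 40.7983°; ψ = atan2(1.4146,7.4138) = 10.8029°
θ_1 = β − ψ = 29.9954°
θ_3 = φ − θ_1 − θ_2 = -90.0130° (wrapped to (-180°,180°])

29.995 45.018 -90.013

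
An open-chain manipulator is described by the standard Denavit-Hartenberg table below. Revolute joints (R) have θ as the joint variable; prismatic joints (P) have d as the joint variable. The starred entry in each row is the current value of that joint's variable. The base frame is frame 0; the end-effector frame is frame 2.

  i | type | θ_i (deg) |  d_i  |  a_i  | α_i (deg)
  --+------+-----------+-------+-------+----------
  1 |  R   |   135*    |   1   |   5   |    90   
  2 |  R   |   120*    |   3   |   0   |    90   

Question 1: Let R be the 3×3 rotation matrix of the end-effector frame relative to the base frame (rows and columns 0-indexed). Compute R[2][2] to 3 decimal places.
0.500

End-effector z-axis (col 2 of R) = (-0.6124,0.6124,0.5000)
R[2][2] = 0.5000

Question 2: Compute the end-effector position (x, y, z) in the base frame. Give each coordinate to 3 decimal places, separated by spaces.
-1.414 5.657 1.000

after link 1: o_1 = (-3.5355, 3.5355, 1.0000)
after link 2: o_2 = (-1.4142, 5.6569, 1.0000)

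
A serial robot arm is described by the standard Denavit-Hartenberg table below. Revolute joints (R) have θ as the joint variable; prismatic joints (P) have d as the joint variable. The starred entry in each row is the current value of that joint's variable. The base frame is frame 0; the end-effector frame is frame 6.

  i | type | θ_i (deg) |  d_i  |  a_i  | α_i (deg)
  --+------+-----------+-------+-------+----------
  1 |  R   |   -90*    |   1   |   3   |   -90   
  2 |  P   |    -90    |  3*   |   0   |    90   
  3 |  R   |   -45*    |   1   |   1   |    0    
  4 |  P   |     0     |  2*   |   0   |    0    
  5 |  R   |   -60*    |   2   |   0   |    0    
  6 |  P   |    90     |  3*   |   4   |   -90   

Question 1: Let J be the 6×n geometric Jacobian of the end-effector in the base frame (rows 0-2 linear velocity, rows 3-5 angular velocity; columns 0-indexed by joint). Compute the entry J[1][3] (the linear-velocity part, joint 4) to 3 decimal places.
prismatic axis z_3 = (-0.0000,1.0000,0.0000)
J_v[:, 3] = z_3; J_ω[:, 3] = (0,0,0)
entry J[1][3] = 1.0000

1.000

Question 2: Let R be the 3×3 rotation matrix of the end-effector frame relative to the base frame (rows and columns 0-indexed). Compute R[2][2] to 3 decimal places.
0.259

End-effector z-axis (col 2 of R) = (0.9659,0.0000,0.2588)
R[2][2] = 0.2588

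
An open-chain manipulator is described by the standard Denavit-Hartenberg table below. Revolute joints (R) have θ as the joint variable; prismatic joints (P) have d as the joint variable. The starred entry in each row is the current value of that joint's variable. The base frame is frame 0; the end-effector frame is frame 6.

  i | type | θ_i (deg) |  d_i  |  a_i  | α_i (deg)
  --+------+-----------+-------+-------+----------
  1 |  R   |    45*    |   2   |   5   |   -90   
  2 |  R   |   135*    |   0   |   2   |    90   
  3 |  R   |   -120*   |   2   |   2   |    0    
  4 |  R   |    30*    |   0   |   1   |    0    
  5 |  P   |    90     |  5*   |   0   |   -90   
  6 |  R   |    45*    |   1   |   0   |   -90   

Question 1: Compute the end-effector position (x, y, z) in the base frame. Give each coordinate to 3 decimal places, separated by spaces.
after link 1: o_1 = (3.5355, 3.5355, 2.0000)
after link 2: o_2 = (2.5355, 2.5355, 0.5858)
after link 3: o_3 = (5.2603, 2.8108, -0.1213)
after link 4: o_4 = (5.9674, 2.1037, -0.1213)
after link 5: o_5 = (8.4674, 4.6037, -3.6569)
after link 6: o_6 = (7.7603, 5.3108, -3.6569)

7.760 5.311 -3.657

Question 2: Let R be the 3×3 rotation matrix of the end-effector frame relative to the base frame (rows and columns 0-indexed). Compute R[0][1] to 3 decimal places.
End-effector y-axis (col 1 of R) = (0.7071,-0.7071,-0.0000)
R[0][1] = 0.7071

0.707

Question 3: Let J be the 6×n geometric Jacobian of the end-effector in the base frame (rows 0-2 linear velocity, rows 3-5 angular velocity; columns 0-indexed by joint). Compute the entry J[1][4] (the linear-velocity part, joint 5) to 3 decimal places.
0.500

prismatic axis z_4 = (0.5000,0.5000,-0.7071)
J_v[:, 4] = z_4; J_ω[:, 4] = (0,0,0)
entry J[1][4] = 0.5000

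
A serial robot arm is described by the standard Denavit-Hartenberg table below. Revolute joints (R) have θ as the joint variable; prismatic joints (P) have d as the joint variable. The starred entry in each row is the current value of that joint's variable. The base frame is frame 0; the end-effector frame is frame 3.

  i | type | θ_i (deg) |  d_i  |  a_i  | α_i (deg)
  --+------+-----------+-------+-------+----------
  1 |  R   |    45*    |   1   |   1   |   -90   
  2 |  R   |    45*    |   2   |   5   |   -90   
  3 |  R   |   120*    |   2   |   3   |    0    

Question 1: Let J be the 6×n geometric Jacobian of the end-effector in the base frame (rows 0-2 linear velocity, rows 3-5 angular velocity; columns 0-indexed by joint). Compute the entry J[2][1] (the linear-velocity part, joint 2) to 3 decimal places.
-1.061

axis z_1 = (-0.7071,0.7071,0.0000); lever o_n−o_1 = (1.1729,0.3271,-3.8891)
cross product → J_v[:, 1] = (-2.7500,-2.7500,-1.0607)
J_ω[:, 1] = z_1
entry J[2][1] = -1.0607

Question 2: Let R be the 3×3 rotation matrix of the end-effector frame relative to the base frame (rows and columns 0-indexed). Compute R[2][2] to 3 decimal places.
End-effector z-axis (col 2 of R) = (-0.5000,-0.5000,-0.7071)
R[2][2] = -0.7071

-0.707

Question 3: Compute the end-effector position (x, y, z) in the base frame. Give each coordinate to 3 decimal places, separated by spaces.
after link 1: o_1 = (0.7071, 0.7071, 1.0000)
after link 2: o_2 = (1.7929, 4.6213, -2.5355)
after link 3: o_3 = (1.8800, 1.0342, -2.8891)

1.880 1.034 -2.889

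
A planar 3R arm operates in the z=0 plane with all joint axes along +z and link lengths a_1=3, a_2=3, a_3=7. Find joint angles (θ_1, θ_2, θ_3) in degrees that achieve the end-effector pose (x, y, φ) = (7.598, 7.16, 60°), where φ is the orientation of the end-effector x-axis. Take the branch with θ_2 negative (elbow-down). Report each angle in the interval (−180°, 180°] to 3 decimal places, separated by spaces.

59.999 -90.004 90.005

wrist centre = target − a_3·(cos φ, sin φ) = (4.0980, 1.0978)
cos θ_2 = (17.9988−3²−3²)/(2·3·3) = -0.0001; θ_2 = -90.0038° (elbow-down)
β = atan2(1.0978,4.0980) = 14.9970°; ψ = atan2(-3.0000,2.9998) = -45.0019°
θ_1 = β − ψ = 59.9988°
θ_3 = φ − θ_1 − θ_2 = 90.0049° (wrapped to (-180°,180°])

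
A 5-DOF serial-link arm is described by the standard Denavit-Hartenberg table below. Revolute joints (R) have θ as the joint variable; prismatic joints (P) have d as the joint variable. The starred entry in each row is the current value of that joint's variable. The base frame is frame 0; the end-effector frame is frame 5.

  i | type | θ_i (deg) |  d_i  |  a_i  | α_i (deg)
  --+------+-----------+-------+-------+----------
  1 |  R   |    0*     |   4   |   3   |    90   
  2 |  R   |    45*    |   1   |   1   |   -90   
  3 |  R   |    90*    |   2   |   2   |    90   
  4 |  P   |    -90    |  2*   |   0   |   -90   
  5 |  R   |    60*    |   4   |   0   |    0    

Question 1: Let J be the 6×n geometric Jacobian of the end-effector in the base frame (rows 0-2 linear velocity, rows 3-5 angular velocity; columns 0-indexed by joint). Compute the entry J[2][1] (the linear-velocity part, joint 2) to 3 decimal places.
0.707

axis z_1 = (0.0000,-1.0000,0.0000); lever o_n−o_1 = (0.7071,5.0000,3.5355)
cross product → J_v[:, 1] = (-3.5355,0.0000,0.7071)
J_ω[:, 1] = z_1
entry J[2][1] = 0.7071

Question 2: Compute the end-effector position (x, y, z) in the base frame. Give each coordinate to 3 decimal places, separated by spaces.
3.707 5.000 7.536

after link 1: o_1 = (3.0000, 0.0000, 4.0000)
after link 2: o_2 = (3.7071, -1.0000, 4.7071)
after link 3: o_3 = (2.2929, 1.0000, 6.1213)
after link 4: o_4 = (3.7071, 1.0000, 7.5355)
after link 5: o_5 = (3.7071, 5.0000, 7.5355)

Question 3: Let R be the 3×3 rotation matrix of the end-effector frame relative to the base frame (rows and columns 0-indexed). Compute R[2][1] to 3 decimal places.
0.259

End-effector y-axis (col 1 of R) = (-0.9659,-0.0000,0.2588)
R[2][1] = 0.2588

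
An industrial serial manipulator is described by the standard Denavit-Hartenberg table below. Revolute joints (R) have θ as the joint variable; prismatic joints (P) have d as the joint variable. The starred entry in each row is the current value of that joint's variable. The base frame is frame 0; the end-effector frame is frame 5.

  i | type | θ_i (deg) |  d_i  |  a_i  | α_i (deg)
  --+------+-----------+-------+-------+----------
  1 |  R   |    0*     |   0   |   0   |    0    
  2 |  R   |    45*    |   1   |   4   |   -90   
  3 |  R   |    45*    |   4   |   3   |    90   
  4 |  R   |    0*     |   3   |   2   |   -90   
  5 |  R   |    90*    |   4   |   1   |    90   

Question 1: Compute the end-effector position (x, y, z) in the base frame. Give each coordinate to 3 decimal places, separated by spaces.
after link 1: o_1 = (0.0000, 0.0000, 0.0000)
after link 2: o_2 = (2.8284, 2.8284, 1.0000)
after link 3: o_3 = (1.5000, 7.1569, -1.1213)
after link 4: o_4 = (4.0000, 9.6569, -0.4142)
after link 5: o_5 = (0.6716, 11.9853, -1.1213)

0.672 11.985 -1.121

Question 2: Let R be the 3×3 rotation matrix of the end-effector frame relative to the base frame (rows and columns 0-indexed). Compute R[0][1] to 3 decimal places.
End-effector y-axis (col 1 of R) = (-0.7071,0.7071,0.0000)
R[0][1] = -0.7071

-0.707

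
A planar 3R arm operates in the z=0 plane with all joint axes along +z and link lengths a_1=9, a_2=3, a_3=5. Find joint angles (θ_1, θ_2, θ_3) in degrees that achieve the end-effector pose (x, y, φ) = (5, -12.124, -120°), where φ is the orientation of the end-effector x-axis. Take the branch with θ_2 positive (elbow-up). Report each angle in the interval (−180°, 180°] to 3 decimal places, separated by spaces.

wrist centre = target − a_3·(cos φ, sin φ) = (7.5000, -7.7939)
cos θ_2 = (116.9945−9²−3²)/(2·9·3) = 0.4999; θ_2 = 60.0068° (elbow-up)
β = atan2(-7.7939,7.5000) = -46.1008°; ψ = atan2(2.5983,10.4997) = 13.8992°
θ_1 = β − ψ = -60.0000°
θ_3 = φ − θ_1 − θ_2 = -120.0068° (wrapped to (-180°,180°])

-60.000 60.007 -120.007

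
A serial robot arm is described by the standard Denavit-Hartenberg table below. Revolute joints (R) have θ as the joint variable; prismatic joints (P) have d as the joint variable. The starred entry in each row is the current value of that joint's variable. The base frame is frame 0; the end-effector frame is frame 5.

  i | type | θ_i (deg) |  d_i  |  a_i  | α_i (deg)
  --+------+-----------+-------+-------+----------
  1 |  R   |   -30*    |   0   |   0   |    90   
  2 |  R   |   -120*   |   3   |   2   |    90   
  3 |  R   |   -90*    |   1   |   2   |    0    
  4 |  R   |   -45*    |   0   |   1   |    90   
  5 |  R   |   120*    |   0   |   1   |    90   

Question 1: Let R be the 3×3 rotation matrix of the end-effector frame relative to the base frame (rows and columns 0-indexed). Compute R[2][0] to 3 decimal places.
0.127

End-effector x-axis (col 0 of R) = (-0.9794,0.1572,0.1268)
R[2][0] = 0.1268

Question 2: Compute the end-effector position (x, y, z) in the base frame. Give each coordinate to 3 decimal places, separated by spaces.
after link 1: o_1 = (0.0000, 0.0000, 0.0000)
after link 2: o_2 = (-2.3660, -2.0981, -1.7321)
after link 3: o_3 = (-2.1160, 0.0670, -1.2321)
after link 4: o_4 = (-1.4563, 0.5026, -0.6197)
after link 5: o_5 = (-2.4357, 0.6598, -0.4929)

-2.436 0.660 -0.493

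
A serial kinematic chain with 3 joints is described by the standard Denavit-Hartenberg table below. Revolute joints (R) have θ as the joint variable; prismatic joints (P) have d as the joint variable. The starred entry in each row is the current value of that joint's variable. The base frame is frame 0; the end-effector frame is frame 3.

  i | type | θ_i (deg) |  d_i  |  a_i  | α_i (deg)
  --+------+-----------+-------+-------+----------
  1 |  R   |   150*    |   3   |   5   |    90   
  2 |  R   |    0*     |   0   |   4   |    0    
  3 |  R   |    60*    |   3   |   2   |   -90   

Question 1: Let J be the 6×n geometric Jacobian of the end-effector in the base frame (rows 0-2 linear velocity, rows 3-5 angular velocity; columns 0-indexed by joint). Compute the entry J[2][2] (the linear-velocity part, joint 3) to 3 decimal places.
1.000

axis z_2 = (0.5000,0.8660,0.0000); lever o_n−o_2 = (0.6340,3.0981,1.7321)
cross product → J_v[:, 2] = (1.5000,-0.8660,1.0000)
J_ω[:, 2] = z_2
entry J[2][2] = 1.0000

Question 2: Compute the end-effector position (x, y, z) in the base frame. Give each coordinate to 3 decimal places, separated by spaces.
after link 1: o_1 = (-4.3301, 2.5000, 3.0000)
after link 2: o_2 = (-7.7942, 4.5000, 3.0000)
after link 3: o_3 = (-7.1603, 7.5981, 4.7321)

-7.160 7.598 4.732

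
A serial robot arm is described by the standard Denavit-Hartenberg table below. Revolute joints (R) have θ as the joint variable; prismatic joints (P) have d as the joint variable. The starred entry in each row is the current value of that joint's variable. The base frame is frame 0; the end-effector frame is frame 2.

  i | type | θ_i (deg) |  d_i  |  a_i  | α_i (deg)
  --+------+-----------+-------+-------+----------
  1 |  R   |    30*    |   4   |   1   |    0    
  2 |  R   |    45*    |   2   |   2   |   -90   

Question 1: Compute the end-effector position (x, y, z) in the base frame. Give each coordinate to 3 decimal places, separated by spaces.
1.384 2.432 6.000

after link 1: o_1 = (0.8660, 0.5000, 4.0000)
after link 2: o_2 = (1.3837, 2.4319, 6.0000)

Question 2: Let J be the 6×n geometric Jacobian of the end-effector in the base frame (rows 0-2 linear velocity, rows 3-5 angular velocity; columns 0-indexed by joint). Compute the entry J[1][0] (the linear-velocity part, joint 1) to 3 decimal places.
axis z_0 = ẑ; lever o_n−o_0 = (1.3837,2.4319,6.0000)
cross product → J_v[:, 0] = (-2.4319,1.3837,0.0000)
J_ω[:, 0] = z_0
entry J[1][0] = 1.3837

1.384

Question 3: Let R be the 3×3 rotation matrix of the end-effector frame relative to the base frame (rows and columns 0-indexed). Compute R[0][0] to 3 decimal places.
End-effector x-axis (col 0 of R) = (0.2588,0.9659,0.0000)
R[0][0] = 0.2588

0.259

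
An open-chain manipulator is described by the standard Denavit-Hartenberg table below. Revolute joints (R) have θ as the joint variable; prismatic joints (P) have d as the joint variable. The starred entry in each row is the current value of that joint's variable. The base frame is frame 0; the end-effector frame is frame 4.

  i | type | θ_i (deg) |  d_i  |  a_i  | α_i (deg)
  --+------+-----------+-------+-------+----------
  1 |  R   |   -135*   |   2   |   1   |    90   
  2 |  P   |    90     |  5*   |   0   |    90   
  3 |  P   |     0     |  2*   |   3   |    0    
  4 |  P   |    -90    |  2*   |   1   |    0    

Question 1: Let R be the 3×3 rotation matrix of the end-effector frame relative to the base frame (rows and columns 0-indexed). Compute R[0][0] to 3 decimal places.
End-effector x-axis (col 0 of R) = (0.7071,-0.7071,0.0000)
R[0][0] = 0.7071

0.707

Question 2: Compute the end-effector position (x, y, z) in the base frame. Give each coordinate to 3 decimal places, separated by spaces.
after link 1: o_1 = (-0.7071, -0.7071, 2.0000)
after link 2: o_2 = (-4.2426, 2.8284, 2.0000)
after link 3: o_3 = (-5.6569, 1.4142, 5.0000)
after link 4: o_4 = (-6.3640, -0.7071, 5.0000)

-6.364 -0.707 5.000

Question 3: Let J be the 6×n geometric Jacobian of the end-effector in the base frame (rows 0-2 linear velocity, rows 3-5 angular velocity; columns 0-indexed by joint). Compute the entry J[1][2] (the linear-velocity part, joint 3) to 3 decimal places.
prismatic axis z_2 = (-0.7071,-0.7071,-0.0000)
J_v[:, 2] = z_2; J_ω[:, 2] = (0,0,0)
entry J[1][2] = -0.7071

-0.707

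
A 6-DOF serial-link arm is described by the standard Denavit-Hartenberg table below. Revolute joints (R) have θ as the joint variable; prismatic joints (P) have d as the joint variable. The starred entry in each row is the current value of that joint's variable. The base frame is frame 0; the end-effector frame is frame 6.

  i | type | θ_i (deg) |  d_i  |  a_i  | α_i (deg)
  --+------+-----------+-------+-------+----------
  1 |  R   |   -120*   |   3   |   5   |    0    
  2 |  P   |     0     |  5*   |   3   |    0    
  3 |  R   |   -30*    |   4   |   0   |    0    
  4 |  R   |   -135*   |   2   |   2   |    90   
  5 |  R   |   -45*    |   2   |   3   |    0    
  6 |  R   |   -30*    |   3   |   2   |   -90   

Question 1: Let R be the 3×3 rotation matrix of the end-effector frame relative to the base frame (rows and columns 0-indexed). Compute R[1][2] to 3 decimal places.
End-effector z-axis (col 2 of R) = (0.2500,0.9330,0.2588)
R[1][2] = 0.9330

0.933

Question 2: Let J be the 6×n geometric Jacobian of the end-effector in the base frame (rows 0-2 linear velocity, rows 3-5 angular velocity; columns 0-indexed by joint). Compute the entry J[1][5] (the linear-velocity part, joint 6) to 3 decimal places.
1.866

axis z_5 = (0.9659,-0.2588,0.0000); lever o_n−o_5 = (3.0318,-0.2765,-1.9319)
cross product → J_v[:, 5] = (0.5000,1.8660,0.5176)
J_ω[:, 5] = z_5
entry J[1][5] = 1.8660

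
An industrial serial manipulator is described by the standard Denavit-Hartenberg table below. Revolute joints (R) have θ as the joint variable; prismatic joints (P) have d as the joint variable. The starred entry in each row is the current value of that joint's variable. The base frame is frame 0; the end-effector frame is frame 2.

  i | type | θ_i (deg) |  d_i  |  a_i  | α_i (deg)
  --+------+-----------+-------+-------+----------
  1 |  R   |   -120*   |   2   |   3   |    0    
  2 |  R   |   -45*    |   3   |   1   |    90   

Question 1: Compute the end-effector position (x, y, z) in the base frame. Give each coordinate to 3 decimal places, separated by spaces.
after link 1: o_1 = (-1.5000, -2.5981, 2.0000)
after link 2: o_2 = (-2.4659, -2.8569, 5.0000)

-2.466 -2.857 5.000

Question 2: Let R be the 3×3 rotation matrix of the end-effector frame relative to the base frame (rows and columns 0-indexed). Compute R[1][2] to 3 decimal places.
End-effector z-axis (col 2 of R) = (-0.2588,0.9659,0.0000)
R[1][2] = 0.9659

0.966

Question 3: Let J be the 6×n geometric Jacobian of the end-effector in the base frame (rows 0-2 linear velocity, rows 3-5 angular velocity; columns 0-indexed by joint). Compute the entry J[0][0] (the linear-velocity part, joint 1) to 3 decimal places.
axis z_0 = ẑ; lever o_n−o_0 = (-2.4659,-2.8569,5.0000)
cross product → J_v[:, 0] = (2.8569,-2.4659,0.0000)
J_ω[:, 0] = z_0
entry J[0][0] = 2.8569

2.857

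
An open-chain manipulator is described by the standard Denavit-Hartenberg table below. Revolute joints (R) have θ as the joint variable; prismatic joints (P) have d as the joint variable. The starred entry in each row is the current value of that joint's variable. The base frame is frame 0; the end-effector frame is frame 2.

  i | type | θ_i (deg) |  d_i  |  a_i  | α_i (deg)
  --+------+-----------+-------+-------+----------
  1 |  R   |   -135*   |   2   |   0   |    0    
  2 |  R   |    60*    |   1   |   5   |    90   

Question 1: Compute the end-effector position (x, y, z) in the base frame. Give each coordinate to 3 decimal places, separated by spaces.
after link 1: o_1 = (0.0000, 0.0000, 2.0000)
after link 2: o_2 = (1.2941, -4.8296, 3.0000)

1.294 -4.830 3.000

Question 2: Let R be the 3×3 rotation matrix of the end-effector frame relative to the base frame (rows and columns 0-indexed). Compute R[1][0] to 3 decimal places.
End-effector x-axis (col 0 of R) = (0.2588,-0.9659,0.0000)
R[1][0] = -0.9659

-0.966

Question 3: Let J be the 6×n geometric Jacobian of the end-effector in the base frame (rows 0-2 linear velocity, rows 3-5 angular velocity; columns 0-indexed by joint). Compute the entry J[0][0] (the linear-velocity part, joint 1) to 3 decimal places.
4.830

axis z_0 = ẑ; lever o_n−o_0 = (1.2941,-4.8296,3.0000)
cross product → J_v[:, 0] = (4.8296,1.2941,-0.0000)
J_ω[:, 0] = z_0
entry J[0][0] = 4.8296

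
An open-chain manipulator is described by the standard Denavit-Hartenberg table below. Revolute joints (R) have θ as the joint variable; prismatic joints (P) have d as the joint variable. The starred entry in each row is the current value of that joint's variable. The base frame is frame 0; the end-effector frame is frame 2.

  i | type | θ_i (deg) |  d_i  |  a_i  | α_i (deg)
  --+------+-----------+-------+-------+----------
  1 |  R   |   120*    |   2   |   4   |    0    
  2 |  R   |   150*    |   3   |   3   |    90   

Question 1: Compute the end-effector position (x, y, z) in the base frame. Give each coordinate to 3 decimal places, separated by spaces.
after link 1: o_1 = (-2.0000, 3.4641, 2.0000)
after link 2: o_2 = (-2.0000, 0.4641, 5.0000)

-2.000 0.464 5.000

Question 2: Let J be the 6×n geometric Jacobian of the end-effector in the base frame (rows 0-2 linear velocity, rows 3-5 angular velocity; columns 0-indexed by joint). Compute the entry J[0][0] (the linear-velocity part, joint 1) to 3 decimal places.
-0.464

axis z_0 = ẑ; lever o_n−o_0 = (-2.0000,0.4641,5.0000)
cross product → J_v[:, 0] = (-0.4641,-2.0000,0.0000)
J_ω[:, 0] = z_0
entry J[0][0] = -0.4641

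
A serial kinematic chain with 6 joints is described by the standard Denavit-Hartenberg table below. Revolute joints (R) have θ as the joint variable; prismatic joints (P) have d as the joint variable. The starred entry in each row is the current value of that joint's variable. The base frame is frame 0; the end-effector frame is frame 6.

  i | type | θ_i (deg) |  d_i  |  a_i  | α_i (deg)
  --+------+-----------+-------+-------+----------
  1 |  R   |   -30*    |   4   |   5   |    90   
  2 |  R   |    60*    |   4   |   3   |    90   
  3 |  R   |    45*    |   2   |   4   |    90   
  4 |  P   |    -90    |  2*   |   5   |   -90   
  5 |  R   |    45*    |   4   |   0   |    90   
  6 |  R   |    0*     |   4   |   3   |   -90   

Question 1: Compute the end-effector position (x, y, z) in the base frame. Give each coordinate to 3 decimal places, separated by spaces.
after link 1: o_1 = (4.3301, -2.5000, 4.0000)
after link 2: o_2 = (3.6292, -6.7141, 6.5981)
after link 3: o_3 = (4.9397, -10.7367, 8.0476)
after link 4: o_4 = (2.5092, -7.7005, 11.7723)
after link 5: o_5 = (2.3197, -10.8571, 14.2218)
after link 6: o_6 = (-0.9261, -8.4057, 17.1297)

-0.926 -8.406 17.130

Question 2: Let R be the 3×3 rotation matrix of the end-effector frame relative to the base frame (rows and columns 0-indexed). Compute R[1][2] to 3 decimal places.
-0.789

End-effector z-axis (col 2 of R) = (-0.0474,-0.7891,0.6124)
R[1][2] = -0.7891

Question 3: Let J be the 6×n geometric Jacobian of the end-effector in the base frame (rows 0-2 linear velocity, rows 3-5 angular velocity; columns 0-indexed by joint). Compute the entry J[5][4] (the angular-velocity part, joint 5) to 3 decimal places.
0.612

axis z_4 = (-0.0474,-0.7891,0.6124); lever o_n−o_4 = (-3.4353,-0.7053,5.3574)
cross product → J_v[:, 4] = (-3.7959,-1.8499,-2.6775)
J_ω[:, 4] = z_4
entry J[5][4] = 0.6124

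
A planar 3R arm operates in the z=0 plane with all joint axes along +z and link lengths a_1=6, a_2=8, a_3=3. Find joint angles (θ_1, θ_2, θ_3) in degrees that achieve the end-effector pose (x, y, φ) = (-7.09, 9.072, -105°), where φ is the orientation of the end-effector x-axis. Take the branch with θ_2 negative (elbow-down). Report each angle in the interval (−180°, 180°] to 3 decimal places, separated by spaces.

135.003 -30.002 149.999

wrist centre = target − a_3·(cos φ, sin φ) = (-6.3135, 11.9698)
cos θ_2 = (183.1364−6²−8²)/(2·6·8) = 0.8660; θ_2 = -30.0024° (elbow-down)
β = atan2(11.9698,-6.3135) = 117.8097°; ψ = atan2(-4.0003,12.9280) = -17.1935°
θ_1 = β − ψ = 135.0032°
θ_3 = φ − θ_1 − θ_2 = 149.9992° (wrapped to (-180°,180°])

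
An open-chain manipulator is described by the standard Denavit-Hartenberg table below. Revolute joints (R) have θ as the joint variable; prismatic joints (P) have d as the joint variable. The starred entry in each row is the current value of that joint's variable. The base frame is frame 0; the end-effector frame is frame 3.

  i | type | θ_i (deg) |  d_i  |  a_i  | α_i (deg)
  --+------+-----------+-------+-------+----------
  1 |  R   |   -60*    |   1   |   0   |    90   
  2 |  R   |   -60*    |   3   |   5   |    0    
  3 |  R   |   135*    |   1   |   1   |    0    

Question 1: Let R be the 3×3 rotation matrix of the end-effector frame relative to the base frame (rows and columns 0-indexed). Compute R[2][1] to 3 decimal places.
0.259

End-effector y-axis (col 1 of R) = (-0.4830,0.8365,0.2588)
R[2][1] = 0.2588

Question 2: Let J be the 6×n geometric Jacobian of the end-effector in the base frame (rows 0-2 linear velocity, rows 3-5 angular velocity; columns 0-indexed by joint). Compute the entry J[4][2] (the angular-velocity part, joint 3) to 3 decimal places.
-0.500

axis z_2 = (-0.8660,-0.5000,0.0000); lever o_n−o_2 = (-0.7366,-0.7241,0.9659)
cross product → J_v[:, 2] = (-0.4830,0.8365,0.2588)
J_ω[:, 2] = z_2
entry J[4][2] = -0.5000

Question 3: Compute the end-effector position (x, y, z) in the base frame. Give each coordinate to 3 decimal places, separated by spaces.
-2.085 -4.389 -2.364

after link 1: o_1 = (0.0000, 0.0000, 1.0000)
after link 2: o_2 = (-1.3481, -3.6651, -3.3301)
after link 3: o_3 = (-2.0847, -4.3892, -2.3642)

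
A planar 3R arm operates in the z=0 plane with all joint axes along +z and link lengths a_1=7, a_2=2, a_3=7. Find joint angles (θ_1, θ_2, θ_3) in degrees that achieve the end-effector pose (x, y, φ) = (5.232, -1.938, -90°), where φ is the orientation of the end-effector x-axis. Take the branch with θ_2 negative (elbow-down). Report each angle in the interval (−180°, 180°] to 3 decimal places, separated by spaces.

60.000 -90.005 -59.995

wrist centre = target − a_3·(cos φ, sin φ) = (5.2320, 5.0620)
cos θ_2 = (52.9977−7²−2²)/(2·7·2) = -0.0001; θ_2 = -90.0048° (elbow-down)
β = atan2(5.0620,5.2320) = 44.0539°; ψ = atan2(-2.0000,6.9998) = -15.9458°
θ_1 = β − ψ = 59.9996°
θ_3 = φ − θ_1 − θ_2 = -59.9949° (wrapped to (-180°,180°])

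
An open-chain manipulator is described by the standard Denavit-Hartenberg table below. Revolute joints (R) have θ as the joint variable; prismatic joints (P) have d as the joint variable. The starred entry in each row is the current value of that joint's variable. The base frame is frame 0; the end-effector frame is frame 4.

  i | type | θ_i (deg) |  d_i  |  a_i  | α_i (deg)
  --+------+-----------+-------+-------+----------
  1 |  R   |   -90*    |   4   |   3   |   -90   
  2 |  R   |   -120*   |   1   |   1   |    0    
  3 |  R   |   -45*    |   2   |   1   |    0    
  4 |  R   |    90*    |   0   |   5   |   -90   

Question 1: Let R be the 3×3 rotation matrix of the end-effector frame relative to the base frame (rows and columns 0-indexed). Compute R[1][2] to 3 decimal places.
End-effector z-axis (col 2 of R) = (0.0000,-0.9659,-0.2588)
R[1][2] = -0.9659

-0.966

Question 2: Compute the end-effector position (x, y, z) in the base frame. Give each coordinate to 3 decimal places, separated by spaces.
3.000 -2.828 9.954

after link 1: o_1 = (0.0000, -3.0000, 4.0000)
after link 2: o_2 = (1.0000, -2.5000, 4.8660)
after link 3: o_3 = (3.0000, -1.5341, 5.1248)
after link 4: o_4 = (3.0000, -2.8282, 9.9545)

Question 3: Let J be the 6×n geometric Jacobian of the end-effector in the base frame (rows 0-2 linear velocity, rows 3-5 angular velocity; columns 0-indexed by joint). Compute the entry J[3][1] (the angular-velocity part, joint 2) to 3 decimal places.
axis z_1 = (1.0000,0.0000,0.0000); lever o_n−o_1 = (3.0000,0.1718,5.9545)
cross product → J_v[:, 1] = (0.0000,-5.9545,0.1718)
J_ω[:, 1] = z_1
entry J[3][1] = 1.0000

1.000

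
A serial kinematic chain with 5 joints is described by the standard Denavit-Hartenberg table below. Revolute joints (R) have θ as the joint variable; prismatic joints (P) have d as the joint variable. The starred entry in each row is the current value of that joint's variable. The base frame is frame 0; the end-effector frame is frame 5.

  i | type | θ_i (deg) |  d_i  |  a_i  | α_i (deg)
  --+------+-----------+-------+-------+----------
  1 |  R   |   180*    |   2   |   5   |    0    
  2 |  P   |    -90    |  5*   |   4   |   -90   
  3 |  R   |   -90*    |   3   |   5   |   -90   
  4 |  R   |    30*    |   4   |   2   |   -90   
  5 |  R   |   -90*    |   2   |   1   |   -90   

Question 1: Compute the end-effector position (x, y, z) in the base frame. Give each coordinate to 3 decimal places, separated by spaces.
-5.268 9.000 12.732

after link 1: o_1 = (-5.0000, 0.0000, 2.0000)
after link 2: o_2 = (-5.0000, 4.0000, 7.0000)
after link 3: o_3 = (-8.0000, 4.0000, 12.0000)
after link 4: o_4 = (-7.0000, 8.0000, 13.7321)
after link 5: o_5 = (-5.2679, 9.0000, 12.7321)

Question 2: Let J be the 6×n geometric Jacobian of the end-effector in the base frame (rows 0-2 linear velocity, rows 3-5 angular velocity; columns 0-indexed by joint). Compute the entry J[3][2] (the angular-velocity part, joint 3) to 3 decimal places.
-1.000

axis z_2 = (-1.0000,0.0000,0.0000); lever o_n−o_2 = (-0.2679,5.0000,5.7321)
cross product → J_v[:, 2] = (0.0000,5.7321,-5.0000)
J_ω[:, 2] = z_2
entry J[3][2] = -1.0000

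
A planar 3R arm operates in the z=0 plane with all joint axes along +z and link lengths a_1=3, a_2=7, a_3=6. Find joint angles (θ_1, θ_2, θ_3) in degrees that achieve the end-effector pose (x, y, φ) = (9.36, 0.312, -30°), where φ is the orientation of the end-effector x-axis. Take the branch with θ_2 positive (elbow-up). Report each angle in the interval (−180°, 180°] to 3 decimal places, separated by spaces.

wrist centre = target − a_3·(cos φ, sin φ) = (4.1638, 3.3120)
cos θ_2 = (28.3070−3²−7²)/(2·3·7) = -0.7070; θ_2 = 134.9895° (elbow-up)
β = atan2(3.3120,4.1638) = 38.4994°; ψ = atan2(4.9507,-1.9488) = 111.4872°
θ_1 = β − ψ = -72.9878°
θ_3 = φ − θ_1 − θ_2 = -92.0017° (wrapped to (-180°,180°])

-72.988 134.989 -92.002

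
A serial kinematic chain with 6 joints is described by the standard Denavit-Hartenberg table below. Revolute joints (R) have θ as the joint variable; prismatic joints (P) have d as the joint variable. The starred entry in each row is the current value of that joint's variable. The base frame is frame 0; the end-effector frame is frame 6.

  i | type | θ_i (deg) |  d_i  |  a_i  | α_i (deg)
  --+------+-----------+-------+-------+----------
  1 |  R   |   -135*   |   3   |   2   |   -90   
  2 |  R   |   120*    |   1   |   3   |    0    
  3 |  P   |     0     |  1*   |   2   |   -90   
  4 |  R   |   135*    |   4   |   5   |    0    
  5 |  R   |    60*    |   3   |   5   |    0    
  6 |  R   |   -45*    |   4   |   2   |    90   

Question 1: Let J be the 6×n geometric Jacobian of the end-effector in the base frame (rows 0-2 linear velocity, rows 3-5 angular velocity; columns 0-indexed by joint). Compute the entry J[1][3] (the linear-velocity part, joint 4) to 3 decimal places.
axis z_3 = (0.6124,0.6124,0.5000); lever o_n−o_3 = (0.8741,5.4582,14.2444)
cross product → J_v[:, 3] = (5.9938,-8.2858,2.8072)
J_ω[:, 3] = z_3
entry J[1][3] = -8.2858

-8.286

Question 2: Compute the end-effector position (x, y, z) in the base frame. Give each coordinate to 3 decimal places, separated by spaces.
2.642 4.398 12.914

after link 1: o_1 = (-1.4142, -1.4142, 3.0000)
after link 2: o_2 = (0.3536, -1.0607, 0.4019)
after link 3: o_3 = (1.7678, -1.0607, -1.3301)
after link 4: o_4 = (0.4673, 2.6388, 3.7317)
after link 5: o_5 = (1.5119, 1.8534, 9.4143)
after link 6: o_6 = (2.6419, 4.3976, 12.9143)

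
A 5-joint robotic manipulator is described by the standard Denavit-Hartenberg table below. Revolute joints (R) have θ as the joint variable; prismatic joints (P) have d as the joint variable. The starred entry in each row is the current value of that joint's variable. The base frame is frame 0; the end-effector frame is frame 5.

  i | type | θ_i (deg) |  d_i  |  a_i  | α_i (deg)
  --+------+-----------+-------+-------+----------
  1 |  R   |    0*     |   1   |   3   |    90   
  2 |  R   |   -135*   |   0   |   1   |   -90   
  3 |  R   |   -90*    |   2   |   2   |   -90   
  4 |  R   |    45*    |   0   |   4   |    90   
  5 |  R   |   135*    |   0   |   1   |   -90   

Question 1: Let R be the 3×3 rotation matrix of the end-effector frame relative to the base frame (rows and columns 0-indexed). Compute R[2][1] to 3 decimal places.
End-effector y-axis (col 1 of R) = (-0.5000,0.7071,0.5000)
R[2][1] = 0.5000

0.500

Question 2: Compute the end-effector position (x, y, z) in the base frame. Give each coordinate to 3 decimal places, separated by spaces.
1.561 -4.328 0.025

after link 1: o_1 = (3.0000, 0.0000, 1.0000)
after link 2: o_2 = (2.2929, -0.0000, 0.2929)
after link 3: o_3 = (3.7071, -2.0000, -1.1213)
after link 4: o_4 = (1.7071, -4.8284, 0.8787)
after link 5: o_5 = (1.5607, -4.3284, 0.0251)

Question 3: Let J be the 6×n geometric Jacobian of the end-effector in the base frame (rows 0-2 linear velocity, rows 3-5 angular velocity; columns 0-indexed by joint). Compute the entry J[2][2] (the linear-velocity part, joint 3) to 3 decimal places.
axis z_2 = (0.7071,-0.0000,-0.7071); lever o_n−o_2 = (-0.7322,-4.3284,-0.2678)
cross product → J_v[:, 2] = (-3.0607,0.7071,-3.0607)
J_ω[:, 2] = z_2
entry J[2][2] = -3.0607

-3.061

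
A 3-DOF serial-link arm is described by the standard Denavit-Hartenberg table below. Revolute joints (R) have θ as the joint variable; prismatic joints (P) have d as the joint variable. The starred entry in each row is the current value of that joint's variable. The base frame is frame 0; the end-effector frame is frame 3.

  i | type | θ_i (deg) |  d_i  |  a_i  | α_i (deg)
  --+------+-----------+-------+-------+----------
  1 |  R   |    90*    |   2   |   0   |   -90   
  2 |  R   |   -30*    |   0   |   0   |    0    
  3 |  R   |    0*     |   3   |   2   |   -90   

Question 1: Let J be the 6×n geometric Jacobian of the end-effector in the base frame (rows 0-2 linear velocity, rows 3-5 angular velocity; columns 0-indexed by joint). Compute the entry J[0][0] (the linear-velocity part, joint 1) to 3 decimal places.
axis z_0 = ẑ; lever o_n−o_0 = (-3.0000,1.7321,3.0000)
cross product → J_v[:, 0] = (-1.7321,-3.0000,0.0000)
J_ω[:, 0] = z_0
entry J[0][0] = -1.7321

-1.732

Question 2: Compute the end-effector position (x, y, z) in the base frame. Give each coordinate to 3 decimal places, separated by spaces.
-3.000 1.732 3.000

after link 1: o_1 = (0.0000, 0.0000, 2.0000)
after link 2: o_2 = (0.0000, 0.0000, 2.0000)
after link 3: o_3 = (-3.0000, 1.7321, 3.0000)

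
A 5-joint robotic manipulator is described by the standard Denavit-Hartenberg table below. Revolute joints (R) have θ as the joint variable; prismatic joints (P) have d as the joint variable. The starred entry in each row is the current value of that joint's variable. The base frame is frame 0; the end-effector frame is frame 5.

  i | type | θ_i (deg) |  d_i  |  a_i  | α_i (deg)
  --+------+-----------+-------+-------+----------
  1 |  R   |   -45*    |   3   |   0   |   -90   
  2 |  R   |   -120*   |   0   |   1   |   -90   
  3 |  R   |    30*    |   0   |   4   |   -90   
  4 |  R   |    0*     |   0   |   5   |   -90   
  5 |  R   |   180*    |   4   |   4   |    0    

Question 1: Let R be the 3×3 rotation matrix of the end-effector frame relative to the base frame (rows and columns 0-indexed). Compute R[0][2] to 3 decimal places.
End-effector z-axis (col 2 of R) = (-0.6124,0.6124,-0.5000)
R[0][2] = -0.6124

-0.612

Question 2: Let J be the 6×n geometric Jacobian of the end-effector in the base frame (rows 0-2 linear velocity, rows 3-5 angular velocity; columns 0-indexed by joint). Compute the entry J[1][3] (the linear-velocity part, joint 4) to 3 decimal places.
0.802

axis z_3 = (-0.4356,-0.7891,-0.4330); lever o_n−o_3 = (-3.1092,2.4021,-1.2500)
cross product → J_v[:, 3] = (2.0266,0.8018,-3.5000)
J_ω[:, 3] = z_3
entry J[1][3] = 0.8018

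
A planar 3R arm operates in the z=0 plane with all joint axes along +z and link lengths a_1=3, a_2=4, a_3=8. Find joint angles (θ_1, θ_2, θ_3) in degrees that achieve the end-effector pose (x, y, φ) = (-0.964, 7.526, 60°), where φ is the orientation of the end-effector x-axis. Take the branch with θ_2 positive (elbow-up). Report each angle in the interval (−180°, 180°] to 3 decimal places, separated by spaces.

120.001 90.003 -150.004

wrist centre = target − a_3·(cos φ, sin φ) = (-4.9640, 0.5978)
cos θ_2 = (24.9987−3²−4²)/(2·3·4) = -0.0001; θ_2 = 90.0032° (elbow-up)
β = atan2(0.5978,-4.9640) = 173.1331°; ψ = atan2(4.0000,2.9998) = 53.1322°
θ_1 = β − ψ = 120.0010°
θ_3 = φ − θ_1 − θ_2 = -150.0042° (wrapped to (-180°,180°])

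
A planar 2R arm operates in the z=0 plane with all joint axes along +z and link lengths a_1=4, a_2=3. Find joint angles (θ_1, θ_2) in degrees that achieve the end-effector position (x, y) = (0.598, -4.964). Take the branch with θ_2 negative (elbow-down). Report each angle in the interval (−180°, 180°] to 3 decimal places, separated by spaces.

-46.260 -90.003

cos θ_2 = (24.9989−4²−3²)/(2·4·3) = -0.0000; θ_2 = -90.0026° (elbow-down)
β = atan2(-4.9640,0.5980) = -83.1308°; ψ = atan2(-3.0000,3.9999) = -36.8708°
θ_1 = β − ψ = -46.2600°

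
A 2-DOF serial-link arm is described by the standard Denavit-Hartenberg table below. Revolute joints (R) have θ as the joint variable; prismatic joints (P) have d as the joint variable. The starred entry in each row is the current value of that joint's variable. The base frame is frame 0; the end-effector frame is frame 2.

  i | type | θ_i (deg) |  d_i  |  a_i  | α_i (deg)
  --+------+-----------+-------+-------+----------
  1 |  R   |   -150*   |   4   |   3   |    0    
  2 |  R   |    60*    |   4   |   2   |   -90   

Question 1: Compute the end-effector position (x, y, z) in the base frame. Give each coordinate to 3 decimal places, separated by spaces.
after link 1: o_1 = (-2.5981, -1.5000, 4.0000)
after link 2: o_2 = (-2.5981, -3.5000, 8.0000)

-2.598 -3.500 8.000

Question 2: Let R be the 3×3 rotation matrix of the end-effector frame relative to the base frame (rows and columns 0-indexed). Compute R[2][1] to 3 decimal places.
-1.000

End-effector y-axis (col 1 of R) = (0.0000,-0.0000,-1.0000)
R[2][1] = -1.0000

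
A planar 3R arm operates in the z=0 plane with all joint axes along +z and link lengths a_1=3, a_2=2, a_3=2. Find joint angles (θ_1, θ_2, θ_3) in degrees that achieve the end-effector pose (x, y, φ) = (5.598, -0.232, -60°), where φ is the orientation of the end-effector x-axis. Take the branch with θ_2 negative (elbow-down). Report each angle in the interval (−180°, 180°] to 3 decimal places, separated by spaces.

wrist centre = target − a_3·(cos φ, sin φ) = (4.5980, 1.5001)
cos θ_2 = (23.3918−3²−2²)/(2·3·2) = 0.8660; θ_2 = -30.0052° (elbow-down)
β = atan2(1.5001,4.5980) = 18.0684°; ψ = atan2(-1.0002,4.7320) = -11.9345°
θ_1 = β − ψ = 30.0029°
θ_3 = φ − θ_1 − θ_2 = -59.9977° (wrapped to (-180°,180°])

30.003 -30.005 -59.998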